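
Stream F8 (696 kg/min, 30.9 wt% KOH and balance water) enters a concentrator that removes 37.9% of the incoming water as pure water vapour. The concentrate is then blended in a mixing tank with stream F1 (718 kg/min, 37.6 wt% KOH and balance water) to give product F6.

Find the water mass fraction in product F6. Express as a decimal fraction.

0.606

Vapour removed = 0.379×0.691×696 = 182.27 kg/min; concentrate = 513.73 kg/min.
water reaching the mixer = 298.66 (from concentrate) + 718×0.624 = 746.69 kg/min.
Product flow = 513.73 + 718 = 1231.7 kg/min; water fraction = 0.606.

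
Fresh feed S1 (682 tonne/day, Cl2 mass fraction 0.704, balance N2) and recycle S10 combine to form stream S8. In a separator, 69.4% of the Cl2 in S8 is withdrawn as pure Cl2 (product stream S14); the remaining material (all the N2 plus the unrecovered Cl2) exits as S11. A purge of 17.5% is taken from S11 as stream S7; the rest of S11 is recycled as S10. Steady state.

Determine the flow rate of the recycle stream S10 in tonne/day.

1114 tonne/day

N2 enters only via S1 and leaves only via the purge: 682×0.296 = 0.175×(N2 in S11), and the separator passes all N2, so N2 in S8 = N2 in S11 = 1153.6 tonne/day.
Cl2 in S8: m_A = 682×0.704 + (1−0.175)·(1−0.694)·m_A, so m_A = 480.13/0.7475 = 642.27 tonne/day.
S11 = (1−0.694)×642.27 + 1153.6 = 1350.1 tonne/day.
Recycle S10 = (1−0.175)×1350.1 = 1113.8 tonne/day.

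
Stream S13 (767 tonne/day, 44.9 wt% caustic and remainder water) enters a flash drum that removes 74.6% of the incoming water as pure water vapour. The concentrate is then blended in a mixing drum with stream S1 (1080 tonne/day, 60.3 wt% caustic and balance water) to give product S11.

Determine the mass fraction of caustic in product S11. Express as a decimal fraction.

0.650

Vapour removed = 0.746×0.551×767 = 315.27 tonne/day; concentrate = 451.73 tonne/day.
caustic reaching the mixer = 344.38 (from concentrate) + 1080×0.603 = 995.62 tonne/day.
Product flow = 451.73 + 1080 = 1531.7 tonne/day; caustic fraction = 0.650.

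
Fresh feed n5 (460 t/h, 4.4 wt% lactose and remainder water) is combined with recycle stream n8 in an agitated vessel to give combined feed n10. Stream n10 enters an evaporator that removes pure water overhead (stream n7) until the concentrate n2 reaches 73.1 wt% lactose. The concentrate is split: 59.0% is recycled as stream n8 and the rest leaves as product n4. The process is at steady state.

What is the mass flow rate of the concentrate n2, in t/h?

67.53 t/h

Overall lactose balance (none leaves overhead): lactose in fresh feed = lactose in product, i.e. 460×0.044 = (1−0.590)·n2·0.731.
n2 = 20.24/(0.731×0.410) = 67.532 t/h.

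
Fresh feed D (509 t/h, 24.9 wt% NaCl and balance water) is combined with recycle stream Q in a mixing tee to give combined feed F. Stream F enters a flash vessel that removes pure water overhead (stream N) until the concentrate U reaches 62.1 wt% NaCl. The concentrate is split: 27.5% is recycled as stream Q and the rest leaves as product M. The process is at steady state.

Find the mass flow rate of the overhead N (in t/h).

304.9 t/h

Overall NaCl balance (none leaves overhead): NaCl in fresh feed = NaCl in product, i.e. 509×0.249 = (1−0.275)·U·0.621.
U = 126.74/(0.621×0.725) = 281.51 t/h.
Recycle Q = 0.275×281.51 = 77.414 t/h.
Combined feed F = 509 + 77.414 = 586.41 t/h.
Overhead N = F − U = 586.41 − 281.51 = 304.91 t/h.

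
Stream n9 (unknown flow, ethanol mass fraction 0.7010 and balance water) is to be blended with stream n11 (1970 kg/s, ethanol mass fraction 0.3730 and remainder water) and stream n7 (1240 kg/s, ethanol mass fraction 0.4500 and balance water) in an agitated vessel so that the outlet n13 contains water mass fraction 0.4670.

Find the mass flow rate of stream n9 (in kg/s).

Let n9 be the unknown flow. Total out = 3210 + n9.
water balance: 1917.2 + 0.299·n9 = 0.467·(3210 + n9)
(0.299 − 0.467)·n9 = 0.467×3210 − 1917.2 = -418.12
n9 = -418.12 / -0.168 = 2488.8 kg/s

2489 kg/s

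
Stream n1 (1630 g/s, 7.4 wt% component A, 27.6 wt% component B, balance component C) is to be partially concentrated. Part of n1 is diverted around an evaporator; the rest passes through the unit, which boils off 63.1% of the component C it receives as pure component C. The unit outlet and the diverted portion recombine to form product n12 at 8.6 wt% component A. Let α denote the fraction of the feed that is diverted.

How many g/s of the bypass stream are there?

All 1630×0.074 = 120.62 g/s of component A reaches n12, so n12 = 120.62/0.086 = 1402.6 g/s and vapour = 227.44 g/s.
The evaporator receives (1−α)·1630 of feed at 0.650 component C and removes 0.631 of that component C:
0.631×0.650×(1−α)×1630 = 227.44
(1−α) = 227.44/668.54 = 0.3402;  α = 0.6598.
Bypass flow = 0.6598×1630 = 1075.5 g/s.

1075 g/s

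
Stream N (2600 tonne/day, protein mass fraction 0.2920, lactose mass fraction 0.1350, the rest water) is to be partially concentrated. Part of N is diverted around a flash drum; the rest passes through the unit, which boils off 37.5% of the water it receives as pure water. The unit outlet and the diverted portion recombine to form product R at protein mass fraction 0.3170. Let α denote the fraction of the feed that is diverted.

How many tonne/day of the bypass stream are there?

1646 tonne/day

All 2600×0.292 = 759.2 tonne/day of protein reaches R, so R = 759.2/0.317 = 2395 tonne/day and vapour = 205.05 tonne/day.
The evaporator receives (1−α)·2600 of feed at 0.573 water and removes 0.375 of that water:
0.375×0.573×(1−α)×2600 = 205.05
(1−α) = 205.05/558.67 = 0.3670;  α = 0.6330.
Bypass flow = 0.6330×2600 = 1645.7 tonne/day.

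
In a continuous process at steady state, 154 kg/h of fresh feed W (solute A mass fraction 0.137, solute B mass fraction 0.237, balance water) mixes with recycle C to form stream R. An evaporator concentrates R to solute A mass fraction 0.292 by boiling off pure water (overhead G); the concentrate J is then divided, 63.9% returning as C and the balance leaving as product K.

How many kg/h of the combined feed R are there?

281.9 kg/h

Overall solute A balance (none leaves overhead): solute A in fresh feed = solute A in product, i.e. 154×0.137 = (1−0.639)·J·0.292.
J = 21.098/(0.292×0.361) = 200.15 kg/h.
Recycle C = 0.639×200.15 = 127.89 kg/h.
Combined feed R = 154 + 127.89 = 281.89 kg/h.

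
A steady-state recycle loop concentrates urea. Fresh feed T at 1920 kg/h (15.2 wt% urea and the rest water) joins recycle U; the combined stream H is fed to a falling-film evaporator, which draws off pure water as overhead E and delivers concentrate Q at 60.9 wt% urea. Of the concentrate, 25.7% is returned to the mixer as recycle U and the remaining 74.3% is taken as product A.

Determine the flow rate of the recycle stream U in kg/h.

165.8 kg/h

Overall urea balance (none leaves overhead): urea in fresh feed = urea in product, i.e. 1920×0.152 = (1−0.257)·Q·0.609.
Q = 291.84/(0.609×0.743) = 644.97 kg/h.
Recycle U = 0.257×644.97 = 165.76 kg/h.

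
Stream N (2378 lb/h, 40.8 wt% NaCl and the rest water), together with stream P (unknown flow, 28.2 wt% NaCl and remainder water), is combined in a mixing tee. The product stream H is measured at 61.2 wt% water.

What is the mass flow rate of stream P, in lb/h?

448.7 lb/h

Let P be the unknown flow. Total out = 2378 + P.
water balance: 1407.8 + 0.718·P = 0.612·(2378 + P)
(0.718 − 0.612)·P = 0.612×2378 − 1407.8 = 47.56
P = 47.56 / 0.106 = 448.68 lb/h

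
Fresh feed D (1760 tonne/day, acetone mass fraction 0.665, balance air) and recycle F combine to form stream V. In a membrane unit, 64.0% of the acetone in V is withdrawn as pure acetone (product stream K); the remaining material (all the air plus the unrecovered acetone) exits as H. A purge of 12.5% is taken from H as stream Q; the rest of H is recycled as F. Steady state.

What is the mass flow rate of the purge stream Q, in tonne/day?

air enters only via D and leaves only via the purge: 1760×0.335 = 0.125×(air in H), and the membrane unit passes all air, so air in V = air in H = 4716.8 tonne/day.
acetone in V: m_A = 1760×0.665 + (1−0.125)·(1−0.640)·m_A, so m_A = 1170.4/0.6850 = 1708.6 tonne/day.
H = (1−0.640)×1708.6 + 4716.8 = 5331.9 tonne/day.
Purge Q = 0.125×5331.9 = 666.49 tonne/day.

666.5 tonne/day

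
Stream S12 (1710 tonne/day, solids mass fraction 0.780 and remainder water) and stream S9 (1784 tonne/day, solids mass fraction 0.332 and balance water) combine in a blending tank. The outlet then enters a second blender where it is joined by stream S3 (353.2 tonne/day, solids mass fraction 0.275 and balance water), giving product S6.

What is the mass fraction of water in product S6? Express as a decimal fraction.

0.474

Overall, product flow = 3847.2 tonne/day.
water in = 1710×0.220 + 1784×0.668 + 353.2×0.725 = 1824 tonne/day.
water fraction in S6 = 0.474.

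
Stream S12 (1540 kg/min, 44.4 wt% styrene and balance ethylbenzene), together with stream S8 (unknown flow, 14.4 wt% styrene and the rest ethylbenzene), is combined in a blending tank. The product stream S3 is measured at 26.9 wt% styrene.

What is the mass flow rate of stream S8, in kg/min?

Let S8 be the unknown flow. Total out = 1540 + S8.
styrene balance: 683.76 + 0.144·S8 = 0.269·(1540 + S8)
(0.144 − 0.269)·S8 = 0.269×1540 − 683.76 = -269.5
S8 = -269.5 / -0.125 = 2156 kg/min

2156 kg/min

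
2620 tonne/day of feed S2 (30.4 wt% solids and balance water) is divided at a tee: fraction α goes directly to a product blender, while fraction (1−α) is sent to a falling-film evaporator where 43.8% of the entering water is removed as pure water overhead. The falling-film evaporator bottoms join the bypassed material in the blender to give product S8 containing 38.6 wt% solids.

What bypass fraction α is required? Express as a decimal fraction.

0.303

All 2620×0.304 = 796.48 tonne/day of solids reaches S8, so S8 = 796.48/0.386 = 2063.4 tonne/day and vapour = 556.58 tonne/day.
The evaporator receives (1−α)·2620 of feed at 0.696 water and removes 0.438 of that water:
0.438×0.696×(1−α)×2620 = 556.58
(1−α) = 556.58/798.7 = 0.6969;  α = 0.3031.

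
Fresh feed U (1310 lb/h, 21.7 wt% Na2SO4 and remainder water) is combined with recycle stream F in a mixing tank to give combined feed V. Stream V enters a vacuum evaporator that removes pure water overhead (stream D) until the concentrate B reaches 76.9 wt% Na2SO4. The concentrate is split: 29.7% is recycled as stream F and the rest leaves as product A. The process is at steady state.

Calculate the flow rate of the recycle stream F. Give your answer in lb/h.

Overall Na2SO4 balance (none leaves overhead): Na2SO4 in fresh feed = Na2SO4 in product, i.e. 1310×0.217 = (1−0.297)·B·0.769.
B = 284.27/(0.769×0.703) = 525.83 lb/h.
Recycle F = 0.297×525.83 = 156.17 lb/h.

156.2 lb/h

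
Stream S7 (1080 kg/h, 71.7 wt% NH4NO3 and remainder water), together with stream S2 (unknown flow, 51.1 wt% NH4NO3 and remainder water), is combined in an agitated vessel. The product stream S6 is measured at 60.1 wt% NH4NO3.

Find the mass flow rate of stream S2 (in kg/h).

1392 kg/h

Let S2 be the unknown flow. Total out = 1080 + S2.
NH4NO3 balance: 774.36 + 0.511·S2 = 0.601·(1080 + S2)
(0.511 − 0.601)·S2 = 0.601×1080 − 774.36 = -125.28
S2 = -125.28 / -0.090 = 1392 kg/h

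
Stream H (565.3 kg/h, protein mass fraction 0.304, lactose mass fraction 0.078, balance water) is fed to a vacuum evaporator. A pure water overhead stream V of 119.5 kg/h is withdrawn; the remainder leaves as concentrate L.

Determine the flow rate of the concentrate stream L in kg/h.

Concentrate = 565.3 − 119.5 = 445.8 kg/h.

445.8 kg/h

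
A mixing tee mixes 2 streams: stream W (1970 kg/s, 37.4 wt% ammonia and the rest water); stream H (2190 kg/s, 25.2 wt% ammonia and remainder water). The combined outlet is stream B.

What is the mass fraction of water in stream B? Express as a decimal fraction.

0.690

Total flow out = 1970 + 2190 = 4160 kg/s.
water in = 1970×0.626 + 2190×0.748 = 2871.3 kg/s.
water mass fraction in B = 2871.3/4160 = 0.690.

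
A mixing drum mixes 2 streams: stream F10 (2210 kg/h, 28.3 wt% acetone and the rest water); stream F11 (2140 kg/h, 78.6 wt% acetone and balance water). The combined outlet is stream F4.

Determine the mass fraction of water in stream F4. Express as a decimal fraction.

Total flow out = 2210 + 2140 = 4350 kg/h.
water in = 2210×0.717 + 2140×0.214 = 2042.5 kg/h.
water mass fraction in F4 = 2042.5/4350 = 0.470.

0.470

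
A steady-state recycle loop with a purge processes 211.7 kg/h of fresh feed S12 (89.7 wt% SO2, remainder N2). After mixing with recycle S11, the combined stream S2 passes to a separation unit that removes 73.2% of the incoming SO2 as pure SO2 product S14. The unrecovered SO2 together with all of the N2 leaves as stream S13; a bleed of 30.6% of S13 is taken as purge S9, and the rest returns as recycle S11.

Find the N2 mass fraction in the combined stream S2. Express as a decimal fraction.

0.234

N2 enters only via S12 and leaves only via the purge: 211.7×0.103 = 0.306×(N2 in S13), and the separation unit passes all N2, so N2 in S2 = N2 in S13 = 71.258 kg/h.
SO2 in S2: m_A = 211.7×0.897 + (1−0.306)·(1−0.732)·m_A, so m_A = 189.89/0.8140 = 233.28 kg/h.
S2 = 233.28 + 71.258 = 304.54 kg/h.
N2 fraction in S2 = 71.258/304.54 = 0.234.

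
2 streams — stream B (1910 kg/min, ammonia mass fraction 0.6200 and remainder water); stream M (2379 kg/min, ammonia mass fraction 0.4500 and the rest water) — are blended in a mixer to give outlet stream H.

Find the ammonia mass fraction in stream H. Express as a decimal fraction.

0.5257

Total flow out = 1910 + 2379 = 4289 kg/min.
ammonia in = 1910×0.620 + 2379×0.450 = 2254.8 kg/min.
ammonia mass fraction in H = 2254.8/4289 = 0.5257.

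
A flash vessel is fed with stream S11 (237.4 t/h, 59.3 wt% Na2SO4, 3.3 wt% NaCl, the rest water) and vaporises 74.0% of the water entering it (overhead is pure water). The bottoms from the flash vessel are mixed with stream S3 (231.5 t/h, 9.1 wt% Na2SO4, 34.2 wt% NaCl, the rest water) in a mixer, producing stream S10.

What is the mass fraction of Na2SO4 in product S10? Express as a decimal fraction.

Vapour removed = 0.740×0.374×237.4 = 65.703 t/h; concentrate = 171.7 t/h.
Na2SO4 reaching the mixer = 140.78 (from concentrate) + 231.5×0.091 = 161.84 t/h.
Product flow = 171.7 + 231.5 = 403.2 t/h; Na2SO4 fraction = 0.4014.

0.4014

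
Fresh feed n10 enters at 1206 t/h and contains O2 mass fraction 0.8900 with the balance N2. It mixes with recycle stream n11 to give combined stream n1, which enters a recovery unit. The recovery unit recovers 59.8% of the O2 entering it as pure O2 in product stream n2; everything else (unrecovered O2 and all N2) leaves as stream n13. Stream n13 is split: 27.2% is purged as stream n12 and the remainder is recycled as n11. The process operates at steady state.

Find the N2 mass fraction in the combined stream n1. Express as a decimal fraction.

0.2432

N2 enters only via n10 and leaves only via the purge: 1206×0.110 = 0.272×(N2 in n13), and the recovery unit passes all N2, so N2 in n1 = N2 in n13 = 487.72 t/h.
O2 in n1: m_A = 1206×0.890 + (1−0.272)·(1−0.598)·m_A, so m_A = 1073.3/0.7073 = 1517.4 t/h.
n1 = 1517.4 + 487.72 = 2005.1 t/h.
N2 fraction in n1 = 487.72/2005.1 = 0.2432.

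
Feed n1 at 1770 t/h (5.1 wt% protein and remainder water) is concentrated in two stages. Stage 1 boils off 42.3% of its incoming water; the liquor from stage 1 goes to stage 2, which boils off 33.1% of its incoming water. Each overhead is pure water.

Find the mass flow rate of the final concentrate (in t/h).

738.7 t/h

water in feed = 1770×0.949 = 1679.7 t/h.
After stage 1: water left = (1−0.423)×1679.7 = 969.2; stream total = 1059.5 t/h.
After stage 2: water left = (1−0.331)×969.2 = 648.4; final concentrate = 738.67 t/h.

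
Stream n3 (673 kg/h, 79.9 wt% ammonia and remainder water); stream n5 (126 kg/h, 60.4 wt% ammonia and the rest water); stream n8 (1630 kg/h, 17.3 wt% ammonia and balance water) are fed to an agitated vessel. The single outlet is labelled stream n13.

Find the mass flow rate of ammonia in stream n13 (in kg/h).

ammonia out = ammonia in = 673×0.799 + 126×0.604 + 1630×0.173 = 895.82 kg/h.

895.8 kg/h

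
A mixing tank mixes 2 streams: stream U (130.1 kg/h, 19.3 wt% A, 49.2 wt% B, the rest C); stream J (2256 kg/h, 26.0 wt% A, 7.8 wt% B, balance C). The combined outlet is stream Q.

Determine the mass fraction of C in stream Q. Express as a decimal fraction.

0.6431

Total flow out = 130.1 + 2256 = 2386.1 kg/h.
C in = 130.1×0.315 + 2256×0.662 = 1534.5 kg/h.
C mass fraction in Q = 1534.5/2386.1 = 0.6431.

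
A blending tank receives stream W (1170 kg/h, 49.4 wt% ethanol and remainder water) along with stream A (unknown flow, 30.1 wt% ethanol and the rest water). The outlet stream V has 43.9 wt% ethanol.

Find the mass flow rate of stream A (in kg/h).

466.3 kg/h

Let A be the unknown flow. Total out = 1170 + A.
ethanol balance: 577.98 + 0.301·A = 0.439·(1170 + A)
(0.301 − 0.439)·A = 0.439×1170 − 577.98 = -64.35
A = -64.35 / -0.138 = 466.3 kg/h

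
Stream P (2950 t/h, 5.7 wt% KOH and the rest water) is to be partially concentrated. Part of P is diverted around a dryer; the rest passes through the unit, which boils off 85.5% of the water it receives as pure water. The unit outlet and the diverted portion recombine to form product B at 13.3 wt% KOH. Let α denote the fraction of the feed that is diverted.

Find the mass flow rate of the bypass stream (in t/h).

All 2950×0.057 = 168.15 t/h of KOH reaches B, so B = 168.15/0.133 = 1264.3 t/h and vapour = 1685.7 t/h.
The evaporator receives (1−α)·2950 of feed at 0.943 water and removes 0.855 of that water:
0.855×0.943×(1−α)×2950 = 1685.7
(1−α) = 1685.7/2378.5 = 0.7087;  α = 0.2913.
Bypass flow = 0.2913×2950 = 859.23 t/h.

859.2 t/h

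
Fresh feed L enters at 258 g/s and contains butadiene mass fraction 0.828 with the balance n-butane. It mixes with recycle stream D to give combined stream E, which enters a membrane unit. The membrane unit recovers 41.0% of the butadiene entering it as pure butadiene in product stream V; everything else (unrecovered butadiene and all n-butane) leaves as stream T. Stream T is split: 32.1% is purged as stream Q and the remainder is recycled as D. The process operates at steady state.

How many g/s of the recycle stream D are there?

236.6 g/s

n-butane enters only via L and leaves only via the purge: 258×0.172 = 0.321×(n-butane in T), and the membrane unit passes all n-butane, so n-butane in E = n-butane in T = 138.24 g/s.
butadiene in E: m_A = 258×0.828 + (1−0.321)·(1−0.410)·m_A, so m_A = 213.62/0.5994 = 356.4 g/s.
T = (1−0.410)×356.4 + 138.24 = 348.52 g/s.
Recycle D = (1−0.321)×348.52 = 236.65 g/s.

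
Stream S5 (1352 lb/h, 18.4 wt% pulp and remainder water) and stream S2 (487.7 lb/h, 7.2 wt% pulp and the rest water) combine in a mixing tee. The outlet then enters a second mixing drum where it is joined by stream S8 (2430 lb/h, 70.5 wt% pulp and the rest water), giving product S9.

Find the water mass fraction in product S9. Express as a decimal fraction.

Overall, product flow = 4269.7 lb/h.
water in = 1352×0.816 + 487.7×0.928 + 2430×0.295 = 2272.7 lb/h.
water fraction in S9 = 0.532.

0.532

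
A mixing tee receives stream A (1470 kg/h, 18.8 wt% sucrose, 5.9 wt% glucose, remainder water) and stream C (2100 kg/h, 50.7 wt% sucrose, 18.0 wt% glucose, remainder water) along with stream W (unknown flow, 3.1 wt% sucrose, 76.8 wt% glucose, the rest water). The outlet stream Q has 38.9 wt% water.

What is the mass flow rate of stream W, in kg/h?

Let W be the unknown flow. Total out = 3570 + W.
water balance: 1764.2 + 0.201·W = 0.389·(3570 + W)
(0.201 − 0.389)·W = 0.389×3570 − 1764.2 = -375.48
W = -375.48 / -0.188 = 1997.2 kg/h

1997 kg/h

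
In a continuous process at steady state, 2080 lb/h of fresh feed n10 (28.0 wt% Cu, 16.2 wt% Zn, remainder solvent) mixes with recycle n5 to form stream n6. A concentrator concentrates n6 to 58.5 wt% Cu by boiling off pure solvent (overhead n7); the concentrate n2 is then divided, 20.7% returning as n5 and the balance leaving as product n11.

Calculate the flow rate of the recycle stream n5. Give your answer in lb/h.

Overall Cu balance (none leaves overhead): Cu in fresh feed = Cu in product, i.e. 2080×0.280 = (1−0.207)·n2·0.585.
n2 = 582.4/(0.585×0.793) = 1255.4 lb/h.
Recycle n5 = 0.207×1255.4 = 259.87 lb/h.

259.9 lb/h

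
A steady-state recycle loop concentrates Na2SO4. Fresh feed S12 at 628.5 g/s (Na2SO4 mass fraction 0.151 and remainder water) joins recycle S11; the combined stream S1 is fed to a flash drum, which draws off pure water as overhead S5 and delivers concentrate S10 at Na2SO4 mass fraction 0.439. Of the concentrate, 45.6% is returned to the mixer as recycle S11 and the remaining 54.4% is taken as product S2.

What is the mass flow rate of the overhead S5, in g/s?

Overall Na2SO4 balance (none leaves overhead): Na2SO4 in fresh feed = Na2SO4 in product, i.e. 628.5×0.151 = (1−0.456)·S10·0.439.
S10 = 94.903/(0.439×0.544) = 397.39 g/s.
Recycle S11 = 0.456×397.39 = 181.21 g/s.
Combined feed S1 = 628.5 + 181.21 = 809.71 g/s.
Overhead S5 = S1 − S10 = 809.71 − 397.39 = 412.32 g/s.

412.3 g/s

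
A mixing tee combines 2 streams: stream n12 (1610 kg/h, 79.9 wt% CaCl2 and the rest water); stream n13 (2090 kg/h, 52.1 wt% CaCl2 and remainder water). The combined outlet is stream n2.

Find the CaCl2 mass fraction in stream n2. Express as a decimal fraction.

Total flow out = 1610 + 2090 = 3700 kg/h.
CaCl2 in = 1610×0.799 + 2090×0.521 = 2375.3 kg/h.
CaCl2 mass fraction in n2 = 2375.3/3700 = 0.6420.

0.6420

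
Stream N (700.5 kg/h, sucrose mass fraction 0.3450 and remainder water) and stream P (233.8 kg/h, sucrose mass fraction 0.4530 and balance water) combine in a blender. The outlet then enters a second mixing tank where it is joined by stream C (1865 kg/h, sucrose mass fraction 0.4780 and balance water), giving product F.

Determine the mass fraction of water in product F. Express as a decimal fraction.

Overall, product flow = 2799.3 kg/h.
water in = 700.5×0.655 + 233.8×0.547 + 1865×0.522 = 1560.2 kg/h.
water fraction in F = 0.5574.

0.5574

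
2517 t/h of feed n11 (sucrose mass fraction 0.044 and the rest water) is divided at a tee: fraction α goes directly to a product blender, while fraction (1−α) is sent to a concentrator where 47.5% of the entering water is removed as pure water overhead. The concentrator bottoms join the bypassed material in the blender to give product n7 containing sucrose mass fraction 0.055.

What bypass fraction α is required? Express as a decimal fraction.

0.560

All 2517×0.044 = 110.75 t/h of sucrose reaches n7, so n7 = 110.75/0.055 = 2013.6 t/h and vapour = 503.4 t/h.
The evaporator receives (1−α)·2517 of feed at 0.956 water and removes 0.475 of that water:
0.475×0.956×(1−α)×2517 = 503.4
(1−α) = 503.4/1143 = 0.4404;  α = 0.5596.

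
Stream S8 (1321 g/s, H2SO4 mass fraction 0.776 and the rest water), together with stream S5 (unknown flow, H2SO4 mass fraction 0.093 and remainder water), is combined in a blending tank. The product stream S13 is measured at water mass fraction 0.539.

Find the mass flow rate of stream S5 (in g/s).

Let S5 be the unknown flow. Total out = 1321 + S5.
water balance: 295.9 + 0.907·S5 = 0.539·(1321 + S5)
(0.907 − 0.539)·S5 = 0.539×1321 − 295.9 = 416.12
S5 = 416.12 / 0.368 = 1130.7 g/s

1131 g/s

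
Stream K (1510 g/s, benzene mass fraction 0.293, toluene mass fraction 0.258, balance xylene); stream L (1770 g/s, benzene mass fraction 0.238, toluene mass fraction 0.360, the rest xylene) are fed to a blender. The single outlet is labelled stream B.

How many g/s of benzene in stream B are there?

benzene out = benzene in = 1510×0.293 + 1770×0.238 = 863.69 g/s.

863.7 g/s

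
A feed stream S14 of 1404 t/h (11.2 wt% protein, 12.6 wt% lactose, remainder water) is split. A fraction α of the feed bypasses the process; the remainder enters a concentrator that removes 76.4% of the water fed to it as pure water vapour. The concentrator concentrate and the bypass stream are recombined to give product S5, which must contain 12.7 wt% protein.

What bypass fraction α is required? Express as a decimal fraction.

All 1404×0.112 = 157.25 t/h of protein reaches S5, so S5 = 157.25/0.127 = 1238.2 t/h and vapour = 165.83 t/h.
The evaporator receives (1−α)·1404 of feed at 0.762 water and removes 0.764 of that water:
0.764×0.762×(1−α)×1404 = 165.83
(1−α) = 165.83/817.36 = 0.2029;  α = 0.7971.

0.797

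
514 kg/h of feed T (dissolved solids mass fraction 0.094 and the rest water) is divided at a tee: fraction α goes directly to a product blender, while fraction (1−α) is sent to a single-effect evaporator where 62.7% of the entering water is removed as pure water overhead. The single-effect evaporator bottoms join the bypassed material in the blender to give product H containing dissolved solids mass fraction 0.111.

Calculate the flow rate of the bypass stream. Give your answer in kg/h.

375.4 kg/h

All 514×0.094 = 48.316 kg/h of dissolved solids reaches H, so H = 48.316/0.111 = 435.28 kg/h and vapour = 78.721 kg/h.
The evaporator receives (1−α)·514 of feed at 0.906 water and removes 0.627 of that water:
0.627×0.906×(1−α)×514 = 78.721
(1−α) = 78.721/291.98 = 0.2696;  α = 0.7304.
Bypass flow = 0.7304×514 = 375.42 kg/h.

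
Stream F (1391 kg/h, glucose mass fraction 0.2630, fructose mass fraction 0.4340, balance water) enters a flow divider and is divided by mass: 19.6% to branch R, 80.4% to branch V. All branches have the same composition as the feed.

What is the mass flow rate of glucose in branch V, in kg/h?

Branch V total = 0.804×1391 = 1118.4 kg/h.
glucose in V = 0.263×1118.4 = 294.13 kg/h.

294.1 kg/h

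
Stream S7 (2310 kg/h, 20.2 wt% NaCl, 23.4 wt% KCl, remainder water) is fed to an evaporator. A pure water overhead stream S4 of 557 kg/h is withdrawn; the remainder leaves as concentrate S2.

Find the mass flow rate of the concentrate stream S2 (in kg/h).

Concentrate = 2310 − 557 = 1753 kg/h.

1753 kg/h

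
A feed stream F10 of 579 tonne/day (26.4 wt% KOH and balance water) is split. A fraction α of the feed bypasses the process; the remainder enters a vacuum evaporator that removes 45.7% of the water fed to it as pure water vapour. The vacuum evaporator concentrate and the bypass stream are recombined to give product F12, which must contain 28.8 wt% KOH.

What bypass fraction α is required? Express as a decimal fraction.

All 579×0.264 = 152.86 tonne/day of KOH reaches F12, so F12 = 152.86/0.288 = 530.75 tonne/day and vapour = 48.25 tonne/day.
The evaporator receives (1−α)·579 of feed at 0.736 water and removes 0.457 of that water:
0.457×0.736×(1−α)×579 = 48.25
(1−α) = 48.25/194.75 = 0.2478;  α = 0.7522.

0.752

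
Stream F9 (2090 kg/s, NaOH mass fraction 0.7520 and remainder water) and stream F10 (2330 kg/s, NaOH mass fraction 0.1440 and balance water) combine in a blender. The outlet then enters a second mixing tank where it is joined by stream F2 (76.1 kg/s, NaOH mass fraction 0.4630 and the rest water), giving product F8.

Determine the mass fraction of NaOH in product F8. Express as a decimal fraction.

Overall, product flow = 4496.1 kg/s.
NaOH in = 2090×0.752 + 2330×0.144 + 76.1×0.463 = 1942.4 kg/s.
NaOH fraction in F8 = 0.4320.

0.4320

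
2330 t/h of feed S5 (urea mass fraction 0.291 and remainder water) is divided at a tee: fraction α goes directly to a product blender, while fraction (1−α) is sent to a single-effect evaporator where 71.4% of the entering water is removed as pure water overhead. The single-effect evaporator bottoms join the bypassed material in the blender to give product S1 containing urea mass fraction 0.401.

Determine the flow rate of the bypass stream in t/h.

1067 t/h

All 2330×0.291 = 678.03 t/h of urea reaches S1, so S1 = 678.03/0.401 = 1690.8 t/h and vapour = 639.15 t/h.
The evaporator receives (1−α)·2330 of feed at 0.709 water and removes 0.714 of that water:
0.714×0.709×(1−α)×2330 = 639.15
(1−α) = 639.15/1179.5 = 0.5419;  α = 0.4581.
Bypass flow = 0.4581×2330 = 1067.4 t/h.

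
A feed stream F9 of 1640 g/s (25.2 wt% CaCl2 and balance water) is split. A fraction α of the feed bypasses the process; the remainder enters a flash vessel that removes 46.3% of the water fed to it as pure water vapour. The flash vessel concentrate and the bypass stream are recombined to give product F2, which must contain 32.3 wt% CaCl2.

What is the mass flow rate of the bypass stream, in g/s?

All 1640×0.252 = 413.28 g/s of CaCl2 reaches F2, so F2 = 413.28/0.323 = 1279.5 g/s and vapour = 360.5 g/s.
The evaporator receives (1−α)·1640 of feed at 0.748 water and removes 0.463 of that water:
0.463×0.748×(1−α)×1640 = 360.5
(1−α) = 360.5/567.97 = 0.6347;  α = 0.3653.
Bypass flow = 0.3653×1640 = 599.08 g/s.

599.1 g/s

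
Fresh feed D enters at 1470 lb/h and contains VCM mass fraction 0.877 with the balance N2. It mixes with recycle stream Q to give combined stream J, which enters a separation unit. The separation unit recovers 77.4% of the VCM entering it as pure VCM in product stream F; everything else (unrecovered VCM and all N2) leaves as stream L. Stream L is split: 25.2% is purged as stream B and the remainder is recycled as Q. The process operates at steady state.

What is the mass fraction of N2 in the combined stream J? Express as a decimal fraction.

0.316

N2 enters only via D and leaves only via the purge: 1470×0.123 = 0.252×(N2 in L), and the separation unit passes all N2, so N2 in J = N2 in L = 717.5 lb/h.
VCM in J: m_A = 1470×0.877 + (1−0.252)·(1−0.774)·m_A, so m_A = 1289.2/0.8310 = 1551.5 lb/h.
J = 1551.5 + 717.5 = 2269 lb/h.
N2 fraction in J = 717.5/2269 = 0.316.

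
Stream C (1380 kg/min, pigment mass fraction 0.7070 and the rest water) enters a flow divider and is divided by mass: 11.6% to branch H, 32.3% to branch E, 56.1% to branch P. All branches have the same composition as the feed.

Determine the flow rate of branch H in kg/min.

160.1 kg/min

Branch H flow = 0.116×1380 = 160.08 kg/min.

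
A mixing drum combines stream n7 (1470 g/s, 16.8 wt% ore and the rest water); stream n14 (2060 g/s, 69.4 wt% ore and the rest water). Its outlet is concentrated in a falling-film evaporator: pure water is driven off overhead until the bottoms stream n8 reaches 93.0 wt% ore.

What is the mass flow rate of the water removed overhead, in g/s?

ore entering = 1470×0.168 + 2060×0.694 = 1676.6 g/s.
All ore reports to n8, so n8 = 1676.6/0.930 = 1802.8 g/s.
Total feed = 3530 g/s; overhead = 3530 − 1802.8 = 1727.2 g/s.

1727 g/s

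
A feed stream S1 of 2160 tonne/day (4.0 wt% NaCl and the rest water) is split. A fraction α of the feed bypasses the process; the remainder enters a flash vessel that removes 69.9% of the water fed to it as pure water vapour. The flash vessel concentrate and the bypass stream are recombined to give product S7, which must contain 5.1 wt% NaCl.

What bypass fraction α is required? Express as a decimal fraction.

All 2160×0.040 = 86.4 tonne/day of NaCl reaches S7, so S7 = 86.4/0.051 = 1694.1 tonne/day and vapour = 465.88 tonne/day.
The evaporator receives (1−α)·2160 of feed at 0.960 water and removes 0.699 of that water:
0.699×0.960×(1−α)×2160 = 465.88
(1−α) = 465.88/1449.4 = 0.3214;  α = 0.6786.

0.679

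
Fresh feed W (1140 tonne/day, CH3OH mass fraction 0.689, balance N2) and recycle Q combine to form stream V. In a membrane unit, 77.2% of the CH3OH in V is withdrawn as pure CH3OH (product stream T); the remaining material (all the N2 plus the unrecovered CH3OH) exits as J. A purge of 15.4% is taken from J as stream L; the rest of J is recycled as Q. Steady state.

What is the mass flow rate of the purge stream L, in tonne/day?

388.7 tonne/day

N2 enters only via W and leaves only via the purge: 1140×0.311 = 0.154×(N2 in J), and the membrane unit passes all N2, so N2 in V = N2 in J = 2302.2 tonne/day.
CH3OH in V: m_A = 1140×0.689 + (1−0.154)·(1−0.772)·m_A, so m_A = 785.46/0.8071 = 973.17 tonne/day.
J = (1−0.772)×973.17 + 2302.2 = 2524.1 tonne/day.
Purge L = 0.154×2524.1 = 388.71 tonne/day.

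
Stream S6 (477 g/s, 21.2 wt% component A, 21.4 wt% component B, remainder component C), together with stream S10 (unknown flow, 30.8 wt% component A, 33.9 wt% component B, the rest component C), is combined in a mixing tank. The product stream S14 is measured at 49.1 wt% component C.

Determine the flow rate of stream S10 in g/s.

Let S10 be the unknown flow. Total out = 477 + S10.
component C balance: 273.8 + 0.353·S10 = 0.491·(477 + S10)
(0.353 − 0.491)·S10 = 0.491×477 − 273.8 = -39.591
S10 = -39.591 / -0.138 = 286.89 g/s

286.9 g/s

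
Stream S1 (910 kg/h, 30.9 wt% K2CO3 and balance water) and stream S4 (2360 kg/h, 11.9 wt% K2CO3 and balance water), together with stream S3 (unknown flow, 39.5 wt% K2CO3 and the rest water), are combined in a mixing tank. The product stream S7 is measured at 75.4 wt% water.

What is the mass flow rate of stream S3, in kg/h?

1627 kg/h

Let S3 be the unknown flow. Total out = 3270 + S3.
water balance: 2708 + 0.605·S3 = 0.754·(3270 + S3)
(0.605 − 0.754)·S3 = 0.754×3270 − 2708 = -242.39
S3 = -242.39 / -0.149 = 1626.8 kg/h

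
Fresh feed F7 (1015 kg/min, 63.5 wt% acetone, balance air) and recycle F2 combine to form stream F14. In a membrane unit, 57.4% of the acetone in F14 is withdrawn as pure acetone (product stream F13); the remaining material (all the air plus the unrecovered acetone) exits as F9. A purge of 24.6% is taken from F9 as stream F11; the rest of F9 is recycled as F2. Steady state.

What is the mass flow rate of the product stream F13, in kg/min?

545 kg/min

acetone in F14: m_A = 1015×0.635 + (1−0.246)·(1−0.574)·m_A, so m_A = 644.52/0.6788 = 949.51 kg/min.
Product F13 = 0.574×949.51 = 545.02 kg/min.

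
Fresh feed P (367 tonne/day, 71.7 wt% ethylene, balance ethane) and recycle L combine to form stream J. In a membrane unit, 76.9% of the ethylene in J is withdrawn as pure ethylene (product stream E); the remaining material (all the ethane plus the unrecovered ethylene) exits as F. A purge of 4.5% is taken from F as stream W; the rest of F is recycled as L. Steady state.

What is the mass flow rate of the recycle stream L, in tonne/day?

ethane enters only via P and leaves only via the purge: 367×0.283 = 0.045×(ethane in F), and the membrane unit passes all ethane, so ethane in J = ethane in F = 2308 tonne/day.
ethylene in J: m_A = 367×0.717 + (1−0.045)·(1−0.769)·m_A, so m_A = 263.14/0.7794 = 337.62 tonne/day.
F = (1−0.769)×337.62 + 2308 = 2386 tonne/day.
Recycle L = (1−0.045)×2386 = 2278.6 tonne/day.

2279 tonne/day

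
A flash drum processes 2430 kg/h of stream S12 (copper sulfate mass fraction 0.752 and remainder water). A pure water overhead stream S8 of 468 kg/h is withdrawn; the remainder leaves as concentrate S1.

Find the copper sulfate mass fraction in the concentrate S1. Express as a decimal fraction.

0.931

copper sulfate is not removed: 2430×0.752 = 1827.4 kg/h of copper sulfate enters S1.
Concentrate = 2430 − 468 = 1962 kg/h.
Mass fraction = 1827.4/1962 = 0.931.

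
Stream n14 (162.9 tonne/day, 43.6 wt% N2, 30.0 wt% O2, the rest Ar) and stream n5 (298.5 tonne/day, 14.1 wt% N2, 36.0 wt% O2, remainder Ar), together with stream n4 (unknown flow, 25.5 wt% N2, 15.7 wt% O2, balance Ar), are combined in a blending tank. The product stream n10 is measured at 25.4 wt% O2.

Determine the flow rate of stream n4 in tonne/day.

Let n4 be the unknown flow. Total out = 461.4 + n4.
O2 balance: 156.33 + 0.157·n4 = 0.254·(461.4 + n4)
(0.157 − 0.254)·n4 = 0.254×461.4 − 156.33 = -39.134
n4 = -39.134 / -0.097 = 403.45 tonne/day

403.4 tonne/day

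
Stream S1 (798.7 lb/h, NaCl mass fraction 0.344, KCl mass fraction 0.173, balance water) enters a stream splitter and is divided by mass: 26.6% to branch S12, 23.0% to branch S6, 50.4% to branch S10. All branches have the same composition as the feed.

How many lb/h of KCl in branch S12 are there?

36.75 lb/h

Branch S12 total = 0.266×798.7 = 212.45 lb/h.
KCl in S12 = 0.173×212.45 = 36.755 lb/h.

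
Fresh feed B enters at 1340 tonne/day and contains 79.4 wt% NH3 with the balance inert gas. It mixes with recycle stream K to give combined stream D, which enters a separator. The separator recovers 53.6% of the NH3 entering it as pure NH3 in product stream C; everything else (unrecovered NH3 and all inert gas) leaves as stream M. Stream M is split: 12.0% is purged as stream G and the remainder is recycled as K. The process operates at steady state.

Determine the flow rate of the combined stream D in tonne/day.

4099 tonne/day

inert gas enters only via B and leaves only via the purge: 1340×0.206 = 0.120×(inert gas in M), and the separator passes all inert gas, so inert gas in D = inert gas in M = 2300.3 tonne/day.
NH3 in D: m_A = 1340×0.794 + (1−0.120)·(1−0.536)·m_A, so m_A = 1064/0.5917 = 1798.2 tonne/day.
D = 1798.2 + 2300.3 = 4098.5 tonne/day.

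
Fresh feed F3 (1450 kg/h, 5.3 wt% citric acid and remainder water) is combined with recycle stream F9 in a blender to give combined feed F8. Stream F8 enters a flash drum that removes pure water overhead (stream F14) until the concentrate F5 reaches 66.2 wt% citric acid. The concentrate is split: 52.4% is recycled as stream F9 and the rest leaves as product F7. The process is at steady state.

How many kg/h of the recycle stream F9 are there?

127.8 kg/h

Overall citric acid balance (none leaves overhead): citric acid in fresh feed = citric acid in product, i.e. 1450×0.053 = (1−0.524)·F5·0.662.
F5 = 76.85/(0.662×0.476) = 243.88 kg/h.
Recycle F9 = 0.524×243.88 = 127.79 kg/h.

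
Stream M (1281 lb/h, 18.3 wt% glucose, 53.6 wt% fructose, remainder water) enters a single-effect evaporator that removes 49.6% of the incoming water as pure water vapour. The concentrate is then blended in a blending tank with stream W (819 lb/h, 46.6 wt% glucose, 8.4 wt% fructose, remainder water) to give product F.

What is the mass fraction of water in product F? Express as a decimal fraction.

Vapour removed = 0.496×0.281×1281 = 178.54 lb/h; concentrate = 1102.5 lb/h.
water reaching the mixer = 181.42 (from concentrate) + 819×0.450 = 549.97 lb/h.
Product flow = 1102.5 + 819 = 1921.5 lb/h; water fraction = 0.286.

0.286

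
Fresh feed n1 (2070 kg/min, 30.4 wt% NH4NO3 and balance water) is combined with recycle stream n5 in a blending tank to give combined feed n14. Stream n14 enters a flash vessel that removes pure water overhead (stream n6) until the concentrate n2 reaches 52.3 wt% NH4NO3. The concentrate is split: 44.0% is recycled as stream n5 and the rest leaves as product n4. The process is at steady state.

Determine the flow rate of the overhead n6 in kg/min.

866.8 kg/min

Overall NH4NO3 balance (none leaves overhead): NH4NO3 in fresh feed = NH4NO3 in product, i.e. 2070×0.304 = (1−0.440)·n2·0.523.
n2 = 629.28/(0.523×0.560) = 2148.6 kg/min.
Recycle n5 = 0.440×2148.6 = 945.38 kg/min.
Combined feed n14 = 2070 + 945.38 = 3015.4 kg/min.
Overhead n6 = n14 − n2 = 3015.4 − 2148.6 = 866.79 kg/min.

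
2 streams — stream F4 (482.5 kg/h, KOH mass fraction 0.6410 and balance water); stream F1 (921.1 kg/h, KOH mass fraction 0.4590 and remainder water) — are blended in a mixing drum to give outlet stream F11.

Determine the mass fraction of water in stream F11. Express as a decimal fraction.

0.4784

Total flow out = 482.5 + 921.1 = 1403.6 kg/h.
water in = 482.5×0.359 + 921.1×0.541 = 671.53 kg/h.
water mass fraction in F11 = 671.53/1403.6 = 0.4784.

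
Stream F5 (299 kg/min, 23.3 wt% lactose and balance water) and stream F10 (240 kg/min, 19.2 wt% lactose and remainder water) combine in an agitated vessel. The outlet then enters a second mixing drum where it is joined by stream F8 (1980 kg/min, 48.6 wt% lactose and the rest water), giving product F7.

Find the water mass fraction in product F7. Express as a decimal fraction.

0.5720

Overall, product flow = 2519 kg/min.
water in = 299×0.767 + 240×0.808 + 1980×0.514 = 1441 kg/min.
water fraction in F7 = 0.5720.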